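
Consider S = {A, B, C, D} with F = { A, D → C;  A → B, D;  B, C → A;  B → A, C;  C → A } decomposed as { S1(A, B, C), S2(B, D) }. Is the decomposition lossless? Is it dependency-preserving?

Lossless test: (B)⁺ = {A, B, C, D}, which contains all of one fragment — lossless.
Dependency preservation: A, D → C; A → B, D are not contained in any single fragment, but the restricted closure of each left-hand side across the fragments still reaches the right-hand side; the remaining FDs each lie inside some fragment. All dependencies are preserved.

lossless and dependency-preserving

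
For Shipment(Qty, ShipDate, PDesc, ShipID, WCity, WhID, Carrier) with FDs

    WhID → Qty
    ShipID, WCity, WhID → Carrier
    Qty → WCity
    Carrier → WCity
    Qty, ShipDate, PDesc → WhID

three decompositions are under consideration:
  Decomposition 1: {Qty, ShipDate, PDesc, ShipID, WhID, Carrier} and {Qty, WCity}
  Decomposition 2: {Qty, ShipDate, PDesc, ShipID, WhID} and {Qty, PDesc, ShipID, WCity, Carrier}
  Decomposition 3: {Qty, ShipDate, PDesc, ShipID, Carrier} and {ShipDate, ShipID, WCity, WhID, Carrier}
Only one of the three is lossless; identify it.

Decomposition 1: common = {Qty}, closure = {Qty, WCity} → lossless.
Decomposition 2: common = {Qty, PDesc, ShipID}, closure = {Qty, PDesc, ShipID, WCity} → lossy.
Decomposition 3: common = {ShipDate, ShipID, Carrier}, closure = {ShipDate, ShipID, WCity, Carrier} → lossy.

Decomposition 1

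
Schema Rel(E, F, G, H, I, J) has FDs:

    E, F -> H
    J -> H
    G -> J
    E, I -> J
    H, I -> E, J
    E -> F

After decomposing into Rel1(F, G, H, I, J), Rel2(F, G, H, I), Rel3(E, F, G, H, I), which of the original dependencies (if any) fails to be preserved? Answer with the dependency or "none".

none

E, F → H lies within Rel3.
J → H lies within Rel1.
G → J lies within Rel1.
E, I → J: restricted closure across fragments reaches J.
H, I → E, J: restricted closure across fragments reaches E, J.
E → F lies within Rel3.
Every dependency is enforceable on the fragments, so the decomposition is dependency-preserving.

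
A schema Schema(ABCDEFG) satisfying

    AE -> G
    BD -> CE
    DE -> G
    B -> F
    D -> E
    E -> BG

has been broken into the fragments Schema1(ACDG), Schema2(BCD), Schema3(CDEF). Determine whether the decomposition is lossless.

Chase test. Columns are ABCDEFG; row i has aⱼ where attribute j ∈ Schemai, else bᵢⱼ.
Initial tableau (one row per fragment):
  row 1: a1 b12 a3 a4 b15 b16 a7
  row 2: b21 a2 a3 a4 b25 b26 b27
  row 3: b31 b32 a3 a4 a5 a6 b37
Rows 1 and 2 agree on D; apply D→E and equate their E entries.
Rows 1 and 3 agree on D; apply D→E and equate their E entries.
Rows 1 and 2 agree on E; apply E→BG and equate their BG entries.
Rows 1 and 3 agree on E; apply E→BG and equate their BG entries.
Rows 1 and 2 agree on B; apply B→F and equate their F entries.
Rows 1 and 3 agree on B; apply B→F and equate their F entries.
Row 1 is now all distinguished symbols — the join is lossless.

Yes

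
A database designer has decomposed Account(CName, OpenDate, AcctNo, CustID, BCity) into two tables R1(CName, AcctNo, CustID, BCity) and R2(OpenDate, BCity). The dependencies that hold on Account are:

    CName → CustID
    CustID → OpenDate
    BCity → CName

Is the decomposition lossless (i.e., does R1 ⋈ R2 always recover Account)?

Yes

Common attributes: R1 ∩ R2 = {BCity}.
Closure of {BCity}: BCity → CName applies, adding CName; CName → CustID applies, adding CustID; CustID → OpenDate applies, adding OpenDate. So (BCity)⁺ = {CName, OpenDate, CustID, BCity}.
This closure contains every attribute of R2, so R1 ∩ R2 → R2. The join is lossless.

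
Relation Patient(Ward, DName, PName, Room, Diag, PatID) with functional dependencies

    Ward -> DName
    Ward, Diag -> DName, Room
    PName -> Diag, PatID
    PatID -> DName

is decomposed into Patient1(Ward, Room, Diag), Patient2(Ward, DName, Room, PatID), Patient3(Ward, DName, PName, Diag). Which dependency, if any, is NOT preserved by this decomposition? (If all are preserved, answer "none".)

Check PName → Diag, PatID: no single fragment contains all of {PName, Diag, PatID}, and the restricted closure of {PName} across the fragments never reaches {Diag, PatID}.
Ward → DName is preserved.
Ward, Diag → DName, Room is preserved.
PatID → DName is preserved.

PName -> Diag, PatID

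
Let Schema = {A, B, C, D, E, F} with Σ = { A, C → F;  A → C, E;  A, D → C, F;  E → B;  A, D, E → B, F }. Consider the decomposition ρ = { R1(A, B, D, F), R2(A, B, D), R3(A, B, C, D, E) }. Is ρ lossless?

Chase test. Columns are A, B, C, D, E, F; row i has aⱼ where attribute j ∈ Ri, else bᵢⱼ.
Initial tableau (one row per fragment):
  row 1: a1 a2 b13 a4 b15 a6
  row 2: a1 a2 b23 a4 b25 b26
  row 3: a1 a2 a3 a4 a5 b36
Rows 1 and 2 agree on A; apply A→C, E and equate their C, E entries.
Rows 1 and 3 agree on A; apply A→C, E and equate their C, E entries.
Rows 1 and 2 agree on A, D; apply A, D→C, F and equate their C, F entries.
Rows 1 and 3 agree on A, D; apply A, D→C, F and equate their C, F entries.
Row 1 is now all distinguished symbols — the join is lossless.

Yes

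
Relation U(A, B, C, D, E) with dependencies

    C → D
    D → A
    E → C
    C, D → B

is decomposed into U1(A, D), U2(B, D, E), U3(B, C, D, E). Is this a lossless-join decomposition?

Chase test. Columns are A, B, C, D, E; row i has aⱼ where attribute j ∈ Ui, else bᵢⱼ.
Initial tableau (one row per fragment):
  row 1: a1 b12 b13 a4 b15
  row 2: b21 a2 b23 a4 a5
  row 3: b31 a2 a3 a4 a5
Rows 1 and 2 agree on D; apply D→A and equate their A entries.
Rows 1 and 3 agree on D; apply D→A and equate their A entries.
Rows 2 and 3 agree on E; apply E→C and equate their C entries.
Row 2 is now all distinguished symbols — the join is lossless.

Yes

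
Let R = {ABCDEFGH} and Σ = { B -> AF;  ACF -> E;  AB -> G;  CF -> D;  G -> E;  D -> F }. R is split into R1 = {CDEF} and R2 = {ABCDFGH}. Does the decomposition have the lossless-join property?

Common attributes: R1 ∩ R2 = {CDF}.
No dependency enlarges {CDF}, so (CDF)⁺ = {CDF}.
The closure contains neither all of R1 = {CDEF} nor all of R2 = {ABCDFGH}, so the common attributes are not a superkey of either fragment. The join is lossy.

No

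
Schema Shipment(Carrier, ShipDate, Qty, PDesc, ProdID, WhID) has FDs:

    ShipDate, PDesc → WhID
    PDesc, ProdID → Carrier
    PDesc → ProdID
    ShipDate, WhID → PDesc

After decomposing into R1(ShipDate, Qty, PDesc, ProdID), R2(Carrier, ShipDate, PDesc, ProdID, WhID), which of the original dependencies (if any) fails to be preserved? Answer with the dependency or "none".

ShipDate, PDesc → WhID lies within R2.
PDesc, ProdID → Carrier lies within R2.
PDesc → ProdID lies within R1.
ShipDate, WhID → PDesc lies within R2.
Every dependency is enforceable on the fragments, so the decomposition is dependency-preserving.

none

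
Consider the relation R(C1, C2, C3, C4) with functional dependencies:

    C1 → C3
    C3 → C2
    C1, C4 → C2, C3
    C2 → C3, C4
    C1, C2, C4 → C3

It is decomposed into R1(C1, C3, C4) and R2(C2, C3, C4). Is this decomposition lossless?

Yes

Common attributes: R1 ∩ R2 = {C3, C4}.
Closure of {C3, C4}: C3 → C2 applies, adding C2. So (C3, C4)⁺ = {C2, C3, C4}.
This closure contains every attribute of R2, so R1 ∩ R2 → R2. The join is lossless.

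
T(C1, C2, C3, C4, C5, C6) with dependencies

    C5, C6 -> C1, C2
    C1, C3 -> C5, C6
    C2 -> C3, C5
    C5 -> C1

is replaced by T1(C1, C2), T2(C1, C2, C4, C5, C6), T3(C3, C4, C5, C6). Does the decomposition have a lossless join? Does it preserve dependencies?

Lossless test (chase): Rows 2 and 3 agree on C5, C6; apply C5, C6→C1, C2 and equate their C1, C2 entries. Rows 1 and 2 agree on C2; apply C2→C3, C5 and equate their C3, C5 entries. Rows 1 and 3 agree on C2; apply C2→C3, C5 and equate their C3, C5 entries. Rows 1 and 2 agree on C1, C3; apply C1, C3→C5, C6 and equate their C5, C6 entries. Row 2 is now all distinguished symbols — the join is lossless.
Dependency preservation: the restricted closure of {C1, C3} across the fragments never reaches {C5, C6}, so C1, C3 → C5, C6 cannot be enforced without a join — not preserved.

lossless but not dependency-preserving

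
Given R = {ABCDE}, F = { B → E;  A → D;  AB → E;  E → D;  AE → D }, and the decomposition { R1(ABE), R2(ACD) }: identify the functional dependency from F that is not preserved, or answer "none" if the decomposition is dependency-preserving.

Check E → D: no single fragment contains all of {DE}, and the restricted closure of {E} across the fragments never reaches {D}.
B → E is preserved.
A → D is preserved.
AB → E is preserved.
AE → D is preserved.

E → D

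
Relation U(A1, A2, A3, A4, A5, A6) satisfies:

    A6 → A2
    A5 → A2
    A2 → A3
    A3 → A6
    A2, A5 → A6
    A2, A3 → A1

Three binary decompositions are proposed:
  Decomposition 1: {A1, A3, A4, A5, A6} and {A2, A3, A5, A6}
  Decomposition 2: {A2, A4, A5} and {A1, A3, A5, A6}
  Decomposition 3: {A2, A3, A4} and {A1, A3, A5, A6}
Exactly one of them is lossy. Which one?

Decomposition 1: common = {A3, A5, A6}, closure = {A1, A2, A3, A5, A6} → lossless.
Decomposition 2: common = {A5}, closure = {A1, A2, A3, A5, A6} → lossless.
Decomposition 3: common = {A3}, closure = {A1, A2, A3, A6} → lossy.

Decomposition 3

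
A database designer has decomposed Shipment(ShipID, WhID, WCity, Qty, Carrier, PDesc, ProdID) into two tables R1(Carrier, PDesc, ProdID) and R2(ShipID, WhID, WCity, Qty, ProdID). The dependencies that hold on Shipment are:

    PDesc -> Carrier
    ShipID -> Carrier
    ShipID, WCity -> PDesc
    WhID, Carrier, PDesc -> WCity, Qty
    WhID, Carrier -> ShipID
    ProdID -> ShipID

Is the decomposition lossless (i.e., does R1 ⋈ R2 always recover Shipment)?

Common attributes: R1 ∩ R2 = {ProdID}.
Closure of {ProdID}: ProdID → ShipID applies, adding ShipID; ShipID → Carrier applies, adding Carrier. So (ProdID)⁺ = {ShipID, Carrier, ProdID}.
The closure contains neither all of R1 = {Carrier, PDesc, ProdID} nor all of R2 = {ShipID, WhID, WCity, Qty, ProdID}, so the common attributes are not a superkey of either fragment. The join is lossy.

No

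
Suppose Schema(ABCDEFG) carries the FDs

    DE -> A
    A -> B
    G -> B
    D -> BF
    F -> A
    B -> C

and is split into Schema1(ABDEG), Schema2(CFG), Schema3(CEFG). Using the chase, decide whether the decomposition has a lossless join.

No

Chase test. Columns are ABCDEFG; row i has aⱼ where attribute j ∈ Schemai, else bᵢⱼ.
Initial tableau (one row per fragment):
  row 1: a1 a2 b13 a4 a5 b16 a7
  row 2: b21 b22 a3 b24 b25 a6 a7
  row 3: b31 b32 a3 b34 a5 a6 a7
Rows 1 and 2 agree on G; apply G→B and equate their B entries.
Rows 1 and 3 agree on G; apply G→B and equate their B entries.
Rows 2 and 3 agree on F; apply F→A and equate their A entries.
Rows 1 and 2 agree on B; apply B→C and equate their C entries.
No row becomes fully distinguished — the join is lossy.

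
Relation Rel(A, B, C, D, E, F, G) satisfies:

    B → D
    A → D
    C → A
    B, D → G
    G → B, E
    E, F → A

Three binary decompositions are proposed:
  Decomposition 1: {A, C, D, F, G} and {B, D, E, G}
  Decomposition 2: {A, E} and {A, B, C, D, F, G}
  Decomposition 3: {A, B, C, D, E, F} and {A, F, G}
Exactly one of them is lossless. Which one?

Decomposition 1

Decomposition 1: common = {D, G}, closure = {B, D, E, G} → lossless.
Decomposition 2: common = {A}, closure = {A, D} → lossy.
Decomposition 3: common = {A, F}, closure = {A, D, F} → lossy.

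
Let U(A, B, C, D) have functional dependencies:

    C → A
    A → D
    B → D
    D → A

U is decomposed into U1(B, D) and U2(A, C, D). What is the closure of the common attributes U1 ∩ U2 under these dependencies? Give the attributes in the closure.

A, D

U1 ∩ U2 = {D}.
D → A applies, adding A
Closure: {A, D}.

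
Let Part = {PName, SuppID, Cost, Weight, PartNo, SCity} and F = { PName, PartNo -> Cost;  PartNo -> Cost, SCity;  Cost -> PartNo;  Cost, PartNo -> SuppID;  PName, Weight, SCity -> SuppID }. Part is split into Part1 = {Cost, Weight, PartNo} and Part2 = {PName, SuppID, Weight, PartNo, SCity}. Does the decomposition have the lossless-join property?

Yes

Common attributes: Part1 ∩ Part2 = {Weight, PartNo}.
Closure of {Weight, PartNo}: PartNo → Cost, SCity applies, adding Cost, SCity; Cost, PartNo → SuppID applies, adding SuppID. So (Weight, PartNo)⁺ = {SuppID, Cost, Weight, PartNo, SCity}.
This closure contains every attribute of Part1, so Part1 ∩ Part2 → Part1. The join is lossless.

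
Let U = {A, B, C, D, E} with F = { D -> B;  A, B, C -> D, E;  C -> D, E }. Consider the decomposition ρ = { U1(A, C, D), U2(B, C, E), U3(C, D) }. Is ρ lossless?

Chase test. Columns are A, B, C, D, E; row i has aⱼ where attribute j ∈ Ui, else bᵢⱼ.
Initial tableau (one row per fragment):
  row 1: a1 b12 a3 a4 b15
  row 2: b21 a2 a3 b24 a5
  row 3: b31 b32 a3 a4 b35
Rows 1 and 3 agree on D; apply D→B and equate their B entries.
Rows 1 and 2 agree on C; apply C→D, E and equate their D, E entries.
Rows 1 and 3 agree on C; apply C→D, E and equate their D, E entries.
Rows 1 and 2 agree on D; apply D→B and equate their B entries.
Row 1 is now all distinguished symbols — the join is lossless.

Yes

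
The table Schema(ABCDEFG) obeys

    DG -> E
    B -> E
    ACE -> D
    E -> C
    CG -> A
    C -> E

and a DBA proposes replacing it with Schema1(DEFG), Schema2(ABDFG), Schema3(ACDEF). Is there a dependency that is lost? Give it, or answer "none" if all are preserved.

Check B → E: no single fragment contains all of {BE}, and the restricted closure of {B} across the fragments never reaches {E}.
DG → E is preserved.
ACE → D is preserved.
E → C is preserved.
CG → A is preserved.
C → E is preserved.

B -> E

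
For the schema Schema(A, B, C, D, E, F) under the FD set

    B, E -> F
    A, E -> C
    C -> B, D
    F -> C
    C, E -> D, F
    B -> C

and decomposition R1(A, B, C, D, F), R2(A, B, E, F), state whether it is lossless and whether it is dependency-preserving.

lossless and dependency-preserving

Lossless test: (A, B, F)⁺ = {A, B, C, D, F}, which contains all of one fragment — lossless.
Dependency preservation: A, E → C; C, E → D, F are not contained in any single fragment, but the restricted closure of each left-hand side across the fragments still reaches the right-hand side; the remaining FDs each lie inside some fragment. All dependencies are preserved.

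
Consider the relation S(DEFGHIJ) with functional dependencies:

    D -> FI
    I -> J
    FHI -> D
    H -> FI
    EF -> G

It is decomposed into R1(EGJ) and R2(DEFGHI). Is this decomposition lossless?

Common attributes: R1 ∩ R2 = {EG}.
No dependency enlarges {EG}, so (EG)⁺ = {EG}.
The closure contains neither all of R1 = {EGJ} nor all of R2 = {DEFGHI}, so the common attributes are not a superkey of either fragment. The join is lossy.

No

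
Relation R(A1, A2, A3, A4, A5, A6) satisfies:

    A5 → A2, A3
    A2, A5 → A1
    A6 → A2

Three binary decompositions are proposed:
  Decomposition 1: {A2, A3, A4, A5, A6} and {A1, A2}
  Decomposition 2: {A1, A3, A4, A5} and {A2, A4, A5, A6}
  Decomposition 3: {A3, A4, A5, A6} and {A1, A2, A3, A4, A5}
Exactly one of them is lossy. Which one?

Decomposition 1

Decomposition 1: common = {A2}, closure = {A2} → lossy.
Decomposition 2: common = {A4, A5}, closure = {A1, A2, A3, A4, A5} → lossless.
Decomposition 3: common = {A3, A4, A5}, closure = {A1, A2, A3, A4, A5} → lossless.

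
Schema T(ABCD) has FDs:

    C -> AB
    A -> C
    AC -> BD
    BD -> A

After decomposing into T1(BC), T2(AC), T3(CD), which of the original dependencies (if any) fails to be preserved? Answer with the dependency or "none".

BD -> A

Check BD → A: no single fragment contains all of {ABD}, and the restricted closure of {BD} across the fragments never reaches {A}.
C → AB is preserved.
A → C is preserved.
AC → BD is preserved.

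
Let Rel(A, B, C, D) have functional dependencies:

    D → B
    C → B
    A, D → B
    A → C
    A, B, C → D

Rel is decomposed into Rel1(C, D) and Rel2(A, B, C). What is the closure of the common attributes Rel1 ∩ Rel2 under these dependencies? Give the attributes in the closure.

Rel1 ∩ Rel2 = {C}.
C → B applies, adding B
Closure: {B, C}.

B, C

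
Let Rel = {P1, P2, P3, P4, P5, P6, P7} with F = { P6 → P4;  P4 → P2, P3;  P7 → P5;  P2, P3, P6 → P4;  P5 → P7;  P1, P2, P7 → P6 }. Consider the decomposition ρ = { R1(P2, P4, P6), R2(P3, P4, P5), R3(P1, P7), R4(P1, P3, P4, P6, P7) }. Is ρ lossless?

Chase test. Columns are P1, P2, P3, P4, P5, P6, P7; row i has aⱼ where attribute j ∈ Ri, else bᵢⱼ.
Initial tableau (one row per fragment):
  row 1: b11 a2 b13 a4 b15 a6 b17
  row 2: b21 b22 a3 a4 a5 b26 b27
  row 3: a1 b32 b33 b34 b35 b36 a7
  row 4: a1 b42 a3 a4 b45 a6 a7
Rows 1 and 2 agree on P4; apply P4→P2, P3 and equate their P2, P3 entries.
Rows 1 and 4 agree on P4; apply P4→P2, P3 and equate their P2, P3 entries.
Rows 3 and 4 agree on P7; apply P7→P5 and equate their P5 entries.
No row becomes fully distinguished — the join is lossy.

No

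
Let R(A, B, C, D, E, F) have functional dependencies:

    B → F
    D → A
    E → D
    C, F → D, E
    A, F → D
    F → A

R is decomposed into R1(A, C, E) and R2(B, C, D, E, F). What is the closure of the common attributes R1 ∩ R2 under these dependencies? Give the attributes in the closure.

A, C, D, E

R1 ∩ R2 = {C, E}.
E → D applies, adding D
D → A applies, adding A
Closure: {A, C, D, E}.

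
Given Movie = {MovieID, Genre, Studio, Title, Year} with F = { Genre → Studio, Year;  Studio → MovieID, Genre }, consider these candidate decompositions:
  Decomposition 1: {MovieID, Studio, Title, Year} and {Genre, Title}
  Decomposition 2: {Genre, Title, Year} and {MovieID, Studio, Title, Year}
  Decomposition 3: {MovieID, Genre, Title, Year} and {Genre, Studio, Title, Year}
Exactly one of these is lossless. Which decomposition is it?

Decomposition 1: common = {Title}, closure = {Title} → lossy.
Decomposition 2: common = {Title, Year}, closure = {Title, Year} → lossy.
Decomposition 3: common = {Genre, Title, Year}, closure = {MovieID, Genre, Studio, Title, Year} → lossless.

Decomposition 3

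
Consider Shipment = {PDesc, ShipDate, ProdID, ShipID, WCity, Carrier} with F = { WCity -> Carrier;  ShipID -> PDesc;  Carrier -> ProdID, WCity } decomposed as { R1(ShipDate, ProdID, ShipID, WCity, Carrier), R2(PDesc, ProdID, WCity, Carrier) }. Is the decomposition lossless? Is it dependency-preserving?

lossy and not dependency-preserving

Lossless test: (ProdID, WCity, Carrier)⁺ = {ProdID, WCity, Carrier}, which is a superkey of neither fragment — lossy.
Dependency preservation: the restricted closure of {ShipID} across the fragments never reaches {PDesc}, so ShipID → PDesc cannot be enforced without a join — not preserved.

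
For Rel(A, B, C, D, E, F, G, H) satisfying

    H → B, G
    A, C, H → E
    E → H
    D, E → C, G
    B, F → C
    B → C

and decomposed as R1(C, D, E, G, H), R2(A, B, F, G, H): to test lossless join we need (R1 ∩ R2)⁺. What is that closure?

B, C, G, H

R1 ∩ R2 = {G, H}.
H → B, G applies, adding B
B → C applies, adding C
Closure: {B, C, G, H}.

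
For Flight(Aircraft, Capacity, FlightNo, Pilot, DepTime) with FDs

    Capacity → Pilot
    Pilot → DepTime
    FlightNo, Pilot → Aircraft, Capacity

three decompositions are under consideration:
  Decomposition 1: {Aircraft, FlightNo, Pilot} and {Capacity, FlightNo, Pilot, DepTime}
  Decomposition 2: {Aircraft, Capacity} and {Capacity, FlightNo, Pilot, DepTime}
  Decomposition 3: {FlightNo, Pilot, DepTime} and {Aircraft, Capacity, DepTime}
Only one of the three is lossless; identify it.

Decomposition 1

Decomposition 1: common = {FlightNo, Pilot}, closure = {Aircraft, Capacity, FlightNo, Pilot, DepTime} → lossless.
Decomposition 2: common = {Capacity}, closure = {Capacity, Pilot, DepTime} → lossy.
Decomposition 3: common = {DepTime}, closure = {DepTime} → lossy.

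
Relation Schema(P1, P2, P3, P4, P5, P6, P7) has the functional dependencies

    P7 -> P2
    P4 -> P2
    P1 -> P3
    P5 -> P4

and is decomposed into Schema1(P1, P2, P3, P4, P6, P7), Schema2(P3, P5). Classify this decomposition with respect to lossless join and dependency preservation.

lossy and not dependency-preserving

Lossless test: (P3)⁺ = {P3}, which is a superkey of neither fragment — lossy.
Dependency preservation: the restricted closure of {P5} across the fragments never reaches {P4}, so P5 → P4 cannot be enforced without a join — not preserved.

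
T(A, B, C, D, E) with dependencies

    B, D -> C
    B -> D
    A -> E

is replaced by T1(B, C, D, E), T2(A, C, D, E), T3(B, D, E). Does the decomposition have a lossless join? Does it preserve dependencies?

Lossless test (chase): Rows 1 and 3 agree on B, D; apply B, D→C and equate their C entries. No row becomes fully distinguished — the join is lossy.
Dependency preservation: every FD's attributes lie within a single fragment, so each can be enforced locally — preserved.

lossy but dependency-preserving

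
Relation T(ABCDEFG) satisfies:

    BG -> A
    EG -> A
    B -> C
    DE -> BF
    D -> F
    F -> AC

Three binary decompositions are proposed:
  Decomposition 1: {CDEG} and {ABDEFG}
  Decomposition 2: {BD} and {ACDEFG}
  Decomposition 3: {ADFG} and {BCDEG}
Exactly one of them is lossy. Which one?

Decomposition 1: common = {DEG}, closure = {ABCDEFG} → lossless.
Decomposition 2: common = {D}, closure = {ACDF} → lossy.
Decomposition 3: common = {DG}, closure = {ACDFG} → lossless.

Decomposition 2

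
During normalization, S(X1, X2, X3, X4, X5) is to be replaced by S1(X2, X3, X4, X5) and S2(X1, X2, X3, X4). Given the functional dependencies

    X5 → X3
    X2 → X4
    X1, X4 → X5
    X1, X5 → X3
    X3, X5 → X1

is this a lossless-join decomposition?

Common attributes: S1 ∩ S2 = {X2, X3, X4}.
No dependency enlarges {X2, X3, X4}, so (X2, X3, X4)⁺ = {X2, X3, X4}.
The closure contains neither all of S1 = {X2, X3, X4, X5} nor all of S2 = {X1, X2, X3, X4}, so the common attributes are not a superkey of either fragment. The join is lossy.

No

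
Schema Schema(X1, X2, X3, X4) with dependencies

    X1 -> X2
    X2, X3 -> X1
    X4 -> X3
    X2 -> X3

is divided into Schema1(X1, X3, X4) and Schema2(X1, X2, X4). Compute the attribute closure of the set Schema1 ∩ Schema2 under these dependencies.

Schema1 ∩ Schema2 = {X1, X4}.
X1 → X2 applies, adding X2
X4 → X3 applies, adding X3
Closure: {X1, X2, X3, X4}.

X1, X2, X3, X4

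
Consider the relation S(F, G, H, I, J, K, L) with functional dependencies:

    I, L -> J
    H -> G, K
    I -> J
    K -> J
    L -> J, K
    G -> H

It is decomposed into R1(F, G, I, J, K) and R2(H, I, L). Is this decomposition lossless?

Common attributes: R1 ∩ R2 = {I}.
Closure of {I}: I → J applies, adding J. So (I)⁺ = {I, J}.
The closure contains neither all of R1 = {F, G, I, J, K} nor all of R2 = {H, I, L}, so the common attributes are not a superkey of either fragment. The join is lossy.

No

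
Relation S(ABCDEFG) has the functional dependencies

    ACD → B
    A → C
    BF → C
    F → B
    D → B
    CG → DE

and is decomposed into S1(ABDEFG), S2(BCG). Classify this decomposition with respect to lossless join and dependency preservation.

Lossless test: (BG)⁺ = {BG}, which is a superkey of neither fragment — lossy.
Dependency preservation: the restricted closure of {A} across the fragments never reaches {C}, so A → C cannot be enforced without a join — not preserved.

lossy and not dependency-preserving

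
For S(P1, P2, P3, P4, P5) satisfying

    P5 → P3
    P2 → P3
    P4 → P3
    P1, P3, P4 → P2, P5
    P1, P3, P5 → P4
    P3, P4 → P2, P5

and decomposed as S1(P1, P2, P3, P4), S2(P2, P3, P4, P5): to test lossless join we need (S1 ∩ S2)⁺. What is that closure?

P2, P3, P4, P5

S1 ∩ S2 = {P2, P3, P4}.
P3, P4 → P2, P5 applies, adding P5
Closure: {P2, P3, P4, P5}.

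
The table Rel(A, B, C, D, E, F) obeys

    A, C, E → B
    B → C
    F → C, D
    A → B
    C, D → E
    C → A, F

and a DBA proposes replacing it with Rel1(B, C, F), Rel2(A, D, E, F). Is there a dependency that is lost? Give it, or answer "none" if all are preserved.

A, C, E → B: restricted closure across fragments reaches B.
B → C lies within Rel1.
F → C, D: restricted closure across fragments reaches C, D.
A → B: restricted closure across fragments reaches B.
C, D → E: restricted closure across fragments reaches E.
C → A, F: restricted closure across fragments reaches A, F.
Every dependency is enforceable on the fragments, so the decomposition is dependency-preserving.

none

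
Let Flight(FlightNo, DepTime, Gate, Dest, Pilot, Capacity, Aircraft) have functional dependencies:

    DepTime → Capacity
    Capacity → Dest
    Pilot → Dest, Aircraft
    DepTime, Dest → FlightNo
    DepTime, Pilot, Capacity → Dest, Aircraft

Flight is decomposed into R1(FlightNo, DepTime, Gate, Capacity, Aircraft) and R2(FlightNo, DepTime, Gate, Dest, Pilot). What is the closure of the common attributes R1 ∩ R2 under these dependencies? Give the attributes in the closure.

FlightNo, DepTime, Gate, Dest, Capacity

R1 ∩ R2 = {FlightNo, DepTime, Gate}.
DepTime → Capacity applies, adding Capacity
Capacity → Dest applies, adding Dest
Closure: {FlightNo, DepTime, Gate, Dest, Capacity}.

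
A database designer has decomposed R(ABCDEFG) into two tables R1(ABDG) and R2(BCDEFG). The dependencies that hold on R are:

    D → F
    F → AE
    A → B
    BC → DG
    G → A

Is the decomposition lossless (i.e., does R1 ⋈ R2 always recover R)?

Yes

Common attributes: R1 ∩ R2 = {BDG}.
Closure of {BDG}: D → F applies, adding F; F → AE applies, adding AE. So (BDG)⁺ = {ABDEFG}.
This closure contains every attribute of R1, so R1 ∩ R2 → R1. The join is lossless.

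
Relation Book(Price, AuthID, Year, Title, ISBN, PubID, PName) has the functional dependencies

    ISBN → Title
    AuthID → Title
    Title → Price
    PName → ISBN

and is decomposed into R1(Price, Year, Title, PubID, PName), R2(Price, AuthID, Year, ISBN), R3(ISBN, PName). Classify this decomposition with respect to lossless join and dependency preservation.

Lossless test (chase): Rows 2 and 3 agree on ISBN; apply ISBN→Title and equate their Title entries. Rows 2 and 3 agree on Title; apply Title→Price and equate their Price entries. Rows 1 and 3 agree on PName; apply PName→ISBN and equate their ISBN entries. Rows 1 and 2 agree on ISBN; apply ISBN→Title and equate their Title entries. No row becomes fully distinguished — the join is lossy.
Dependency preservation: the restricted closure of {ISBN} across the fragments never reaches {Title}, so ISBN → Title cannot be enforced without a join — not preserved.

lossy and not dependency-preserving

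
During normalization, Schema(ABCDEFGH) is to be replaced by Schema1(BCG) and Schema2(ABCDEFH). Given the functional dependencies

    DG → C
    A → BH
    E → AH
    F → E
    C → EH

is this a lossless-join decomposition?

No

Common attributes: Schema1 ∩ Schema2 = {BC}.
Closure of {BC}: C → EH applies, adding EH; E → AH applies, adding A. So (BC)⁺ = {ABCEH}.
The closure contains neither all of Schema1 = {BCG} nor all of Schema2 = {ABCDEFH}, so the common attributes are not a superkey of either fragment. The join is lossy.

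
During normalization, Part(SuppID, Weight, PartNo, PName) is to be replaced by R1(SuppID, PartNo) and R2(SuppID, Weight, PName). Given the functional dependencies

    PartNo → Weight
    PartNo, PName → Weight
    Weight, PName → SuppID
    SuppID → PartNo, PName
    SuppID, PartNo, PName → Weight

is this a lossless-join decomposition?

Common attributes: R1 ∩ R2 = {SuppID}.
Closure of {SuppID}: SuppID → PartNo, PName applies, adding PartNo, PName; SuppID, PartNo, PName → Weight applies, adding Weight. So (SuppID)⁺ = {SuppID, Weight, PartNo, PName}.
This closure contains every attribute of R1, so R1 ∩ R2 → R1. The join is lossless.

Yes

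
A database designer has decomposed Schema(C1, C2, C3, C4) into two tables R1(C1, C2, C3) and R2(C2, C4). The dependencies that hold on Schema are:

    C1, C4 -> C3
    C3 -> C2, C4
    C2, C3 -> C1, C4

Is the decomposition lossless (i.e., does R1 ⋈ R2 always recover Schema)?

Common attributes: R1 ∩ R2 = {C2}.
No dependency enlarges {C2}, so (C2)⁺ = {C2}.
The closure contains neither all of R1 = {C1, C2, C3} nor all of R2 = {C2, C4}, so the common attributes are not a superkey of either fragment. The join is lossy.

No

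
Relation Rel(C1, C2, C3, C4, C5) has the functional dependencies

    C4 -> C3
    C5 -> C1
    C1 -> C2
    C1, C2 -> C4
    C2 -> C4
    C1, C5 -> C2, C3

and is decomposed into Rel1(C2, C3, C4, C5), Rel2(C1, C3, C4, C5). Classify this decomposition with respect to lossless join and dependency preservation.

lossless but not dependency-preserving

Lossless test: (C3, C4, C5)⁺ = {C1, C2, C3, C4, C5}, which contains all of one fragment — lossless.
Dependency preservation: the restricted closure of {C1} across the fragments never reaches {C2}, so C1 → C2 cannot be enforced without a join — not preserved.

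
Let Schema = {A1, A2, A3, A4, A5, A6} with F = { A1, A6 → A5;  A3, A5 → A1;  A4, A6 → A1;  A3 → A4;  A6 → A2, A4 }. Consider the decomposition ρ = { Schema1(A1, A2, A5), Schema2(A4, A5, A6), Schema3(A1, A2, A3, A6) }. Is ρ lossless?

Chase test. Columns are A1, A2, A3, A4, A5, A6; row i has aⱼ where attribute j ∈ Schemai, else bᵢⱼ.
Initial tableau (one row per fragment):
  row 1: a1 a2 b13 b14 a5 b16
  row 2: b21 b22 b23 a4 a5 a6
  row 3: a1 a2 a3 b34 b35 a6
Rows 2 and 3 agree on A6; apply A6→A2, A4 and equate their A2, A4 entries.
Rows 2 and 3 agree on A4, A6; apply A4, A6→A1 and equate their A1 entries.
Rows 2 and 3 agree on A1, A6; apply A1, A6→A5 and equate their A5 entries.
Row 3 is now all distinguished symbols — the join is lossless.

Yes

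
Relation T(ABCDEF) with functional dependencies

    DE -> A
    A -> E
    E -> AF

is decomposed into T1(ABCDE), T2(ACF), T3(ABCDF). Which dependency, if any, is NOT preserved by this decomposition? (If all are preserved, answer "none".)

none

DE → A lies within T1.
A → E lies within T1.
E → AF: restricted closure across fragments reaches AF.
Every dependency is enforceable on the fragments, so the decomposition is dependency-preserving.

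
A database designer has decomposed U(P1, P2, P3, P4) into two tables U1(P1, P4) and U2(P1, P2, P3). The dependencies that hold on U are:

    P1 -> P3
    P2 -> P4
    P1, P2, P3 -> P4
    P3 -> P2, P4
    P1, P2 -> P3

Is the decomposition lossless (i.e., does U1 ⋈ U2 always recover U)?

Common attributes: U1 ∩ U2 = {P1}.
Closure of {P1}: P1 → P3 applies, adding P3; P3 → P2, P4 applies, adding P2, P4. So (P1)⁺ = {P1, P2, P3, P4}.
This closure contains every attribute of U1, so U1 ∩ U2 → U1. The join is lossless.

Yes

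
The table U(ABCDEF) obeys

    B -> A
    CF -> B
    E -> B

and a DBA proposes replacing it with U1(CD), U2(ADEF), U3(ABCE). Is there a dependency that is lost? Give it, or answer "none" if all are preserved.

Check CF → B: no single fragment contains all of {BCF}, and the restricted closure of {CF} across the fragments never reaches {B}.
B → A is preserved.
E → B is preserved.

CF -> B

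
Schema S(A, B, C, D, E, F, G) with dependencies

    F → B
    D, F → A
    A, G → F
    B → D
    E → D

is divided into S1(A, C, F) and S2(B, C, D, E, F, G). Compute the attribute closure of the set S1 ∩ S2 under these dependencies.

A, B, C, D, F

S1 ∩ S2 = {C, F}.
F → B applies, adding B
B → D applies, adding D
D, F → A applies, adding A
Closure: {A, B, C, D, F}.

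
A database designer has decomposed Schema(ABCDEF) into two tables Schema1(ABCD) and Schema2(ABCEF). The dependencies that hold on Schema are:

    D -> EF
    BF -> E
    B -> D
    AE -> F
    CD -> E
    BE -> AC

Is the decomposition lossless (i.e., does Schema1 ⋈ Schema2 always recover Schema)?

Common attributes: Schema1 ∩ Schema2 = {ABC}.
Closure of {ABC}: B → D applies, adding D; CD → E applies, adding E; D → EF applies, adding F. So (ABC)⁺ = {ABCDEF}.
This closure contains every attribute of Schema1, so Schema1 ∩ Schema2 → Schema1. The join is lossless.

Yes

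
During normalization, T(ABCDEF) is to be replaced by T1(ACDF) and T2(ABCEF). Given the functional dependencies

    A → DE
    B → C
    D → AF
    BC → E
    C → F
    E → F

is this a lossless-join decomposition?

Yes

Common attributes: T1 ∩ T2 = {ACF}.
Closure of {ACF}: A → DE applies, adding DE. So (ACF)⁺ = {ACDEF}.
This closure contains every attribute of T1, so T1 ∩ T2 → T1. The join is lossless.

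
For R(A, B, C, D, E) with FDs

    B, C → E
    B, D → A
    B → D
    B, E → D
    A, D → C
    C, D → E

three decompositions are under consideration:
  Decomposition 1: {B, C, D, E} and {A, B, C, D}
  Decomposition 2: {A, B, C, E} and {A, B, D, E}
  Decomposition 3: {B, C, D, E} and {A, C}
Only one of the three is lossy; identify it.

Decomposition 1: common = {B, C, D}, closure = {A, B, C, D, E} → lossless.
Decomposition 2: common = {A, B, E}, closure = {A, B, C, D, E} → lossless.
Decomposition 3: common = {C}, closure = {C} → lossy.

Decomposition 3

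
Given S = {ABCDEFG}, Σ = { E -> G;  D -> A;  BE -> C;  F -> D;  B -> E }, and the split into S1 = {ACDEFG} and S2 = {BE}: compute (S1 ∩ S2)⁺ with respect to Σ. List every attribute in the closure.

EG

S1 ∩ S2 = {E}.
E → G applies, adding G
Closure: {EG}.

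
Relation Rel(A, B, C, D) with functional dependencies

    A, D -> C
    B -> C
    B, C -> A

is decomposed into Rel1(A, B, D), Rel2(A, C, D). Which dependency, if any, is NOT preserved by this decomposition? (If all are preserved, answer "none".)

Check B → C: no single fragment contains all of {B, C}, and the restricted closure of {B} across the fragments never reaches {C}.
A, D → C is preserved.
B, C → A is preserved.

B -> C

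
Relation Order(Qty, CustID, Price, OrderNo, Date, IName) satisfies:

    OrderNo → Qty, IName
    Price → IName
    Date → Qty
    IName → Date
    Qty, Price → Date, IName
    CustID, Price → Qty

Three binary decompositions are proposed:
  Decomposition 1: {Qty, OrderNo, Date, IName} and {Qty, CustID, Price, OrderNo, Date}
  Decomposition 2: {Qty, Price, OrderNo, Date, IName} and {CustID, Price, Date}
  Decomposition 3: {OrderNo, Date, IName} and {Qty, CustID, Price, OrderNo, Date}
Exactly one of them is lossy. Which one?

Decomposition 1: common = {Qty, OrderNo, Date}, closure = {Qty, OrderNo, Date, IName} → lossless.
Decomposition 2: common = {Price, Date}, closure = {Qty, Price, Date, IName} → lossy.
Decomposition 3: common = {OrderNo, Date}, closure = {Qty, OrderNo, Date, IName} → lossless.

Decomposition 2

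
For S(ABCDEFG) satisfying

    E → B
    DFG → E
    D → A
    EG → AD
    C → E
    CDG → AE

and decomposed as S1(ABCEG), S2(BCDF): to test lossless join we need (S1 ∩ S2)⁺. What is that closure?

BCE

S1 ∩ S2 = {BC}.
C → E applies, adding E
Closure: {BCE}.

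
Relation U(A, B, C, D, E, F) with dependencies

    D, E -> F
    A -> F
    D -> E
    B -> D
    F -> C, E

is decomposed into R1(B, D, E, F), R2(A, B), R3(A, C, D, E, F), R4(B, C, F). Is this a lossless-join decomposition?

Chase test. Columns are A, B, C, D, E, F; row i has aⱼ where attribute j ∈ Ri, else bᵢⱼ.
Initial tableau (one row per fragment):
  row 1: b11 a2 b13 a4 a5 a6
  row 2: a1 a2 b23 b24 b25 b26
  row 3: a1 b32 a3 a4 a5 a6
  row 4: b41 a2 a3 b44 b45 a6
Rows 2 and 3 agree on A; apply A→F and equate their F entries.
Rows 1 and 2 agree on B; apply B→D and equate their D entries.
Rows 1 and 4 agree on B; apply B→D and equate their D entries.
Rows 1 and 2 agree on F; apply F→C, E and equate their C, E entries.
Rows 1 and 3 agree on F; apply F→C, E and equate their C, E entries.
Rows 1 and 4 agree on F; apply F→C, E and equate their C, E entries.
Row 2 is now all distinguished symbols — the join is lossless.

Yes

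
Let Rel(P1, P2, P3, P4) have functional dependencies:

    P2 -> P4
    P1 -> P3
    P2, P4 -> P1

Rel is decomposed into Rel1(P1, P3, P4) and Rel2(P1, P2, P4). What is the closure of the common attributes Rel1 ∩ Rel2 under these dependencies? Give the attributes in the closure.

P1, P3, P4

Rel1 ∩ Rel2 = {P1, P4}.
P1 → P3 applies, adding P3
Closure: {P1, P3, P4}.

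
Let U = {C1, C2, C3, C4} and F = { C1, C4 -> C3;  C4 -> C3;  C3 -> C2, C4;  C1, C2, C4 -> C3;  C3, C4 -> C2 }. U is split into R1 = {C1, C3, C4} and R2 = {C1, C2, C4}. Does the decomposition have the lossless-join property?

Common attributes: R1 ∩ R2 = {C1, C4}.
Closure of {C1, C4}: C1, C4 → C3 applies, adding C3; C3 → C2, C4 applies, adding C2. So (C1, C4)⁺ = {C1, C2, C3, C4}.
This closure contains every attribute of R1, so R1 ∩ R2 → R1. The join is lossless.

Yes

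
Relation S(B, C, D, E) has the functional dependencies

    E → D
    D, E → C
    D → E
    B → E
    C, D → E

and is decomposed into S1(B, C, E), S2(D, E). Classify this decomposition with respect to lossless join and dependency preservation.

Lossless test: (E)⁺ = {C, D, E}, which contains all of one fragment — lossless.
Dependency preservation: D, E → C; C, D → E are not contained in any single fragment, but the restricted closure of each left-hand side across the fragments still reaches the right-hand side; the remaining FDs each lie inside some fragment. All dependencies are preserved.

lossless and dependency-preserving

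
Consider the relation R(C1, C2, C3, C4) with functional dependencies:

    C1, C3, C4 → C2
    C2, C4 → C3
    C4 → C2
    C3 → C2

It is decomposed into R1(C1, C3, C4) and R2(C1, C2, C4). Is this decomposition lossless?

Yes

Common attributes: R1 ∩ R2 = {C1, C4}.
Closure of {C1, C4}: C4 → C2 applies, adding C2; C2, C4 → C3 applies, adding C3. So (C1, C4)⁺ = {C1, C2, C3, C4}.
This closure contains every attribute of R1, so R1 ∩ R2 → R1. The join is lossless.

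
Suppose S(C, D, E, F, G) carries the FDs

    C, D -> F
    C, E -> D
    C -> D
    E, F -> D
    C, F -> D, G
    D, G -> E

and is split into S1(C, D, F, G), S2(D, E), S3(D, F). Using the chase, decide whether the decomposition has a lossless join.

Chase test. Columns are C, D, E, F, G; row i has aⱼ where attribute j ∈ Si, else bᵢⱼ.
Initial tableau (one row per fragment):
  row 1: a1 a2 b13 a4 a5
  row 2: b21 a2 a3 b24 b25
  row 3: b31 a2 b33 a4 b35
No row becomes fully distinguished — the join is lossy.

No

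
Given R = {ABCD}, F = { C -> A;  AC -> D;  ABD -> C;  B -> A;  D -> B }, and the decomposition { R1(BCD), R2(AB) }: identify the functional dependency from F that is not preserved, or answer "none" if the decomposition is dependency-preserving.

none

C → A: restricted closure across fragments reaches A.
AC → D: restricted closure across fragments reaches D.
ABD → C: restricted closure across fragments reaches C.
B → A lies within R2.
D → B lies within R1.
Every dependency is enforceable on the fragments, so the decomposition is dependency-preserving.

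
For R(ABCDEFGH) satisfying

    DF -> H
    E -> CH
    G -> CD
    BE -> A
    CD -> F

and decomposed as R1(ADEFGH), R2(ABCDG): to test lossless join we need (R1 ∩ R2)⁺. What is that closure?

R1 ∩ R2 = {ADG}.
G → CD applies, adding C
CD → F applies, adding F
DF → H applies, adding H
Closure: {ACDFGH}.

ACDFGH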